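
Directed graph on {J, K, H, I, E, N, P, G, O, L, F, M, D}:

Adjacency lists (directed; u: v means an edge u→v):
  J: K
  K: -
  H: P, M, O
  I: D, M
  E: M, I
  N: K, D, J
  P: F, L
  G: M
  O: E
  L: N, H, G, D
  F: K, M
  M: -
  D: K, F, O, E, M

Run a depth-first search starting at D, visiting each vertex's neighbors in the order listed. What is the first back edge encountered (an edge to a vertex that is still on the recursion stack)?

DFS from D (visiting each vertex's neighbors in the order listed); mark gray on enter, black on exit:
D gray
  K gray
  K black
  F gray
    F→K: K black — skip
    M gray
    M black
  F black
  O gray
    E gray
      E→M: M black — skip
      I gray
        I→D: D is gray → back edge
First back edge: I → D.

I→D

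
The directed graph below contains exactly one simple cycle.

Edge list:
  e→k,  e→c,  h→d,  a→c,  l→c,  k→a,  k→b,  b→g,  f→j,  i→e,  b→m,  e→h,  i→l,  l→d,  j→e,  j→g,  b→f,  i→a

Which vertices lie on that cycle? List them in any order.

b, e, f, j, k

DFS with gray/black marking from e:
e gray
  k gray
    b gray
      f gray
        j gray
          j→e: e is gray → back edge
Back edge closes the cycle e → k → b → f → j → e; its vertices are {b, e, f, j, k}.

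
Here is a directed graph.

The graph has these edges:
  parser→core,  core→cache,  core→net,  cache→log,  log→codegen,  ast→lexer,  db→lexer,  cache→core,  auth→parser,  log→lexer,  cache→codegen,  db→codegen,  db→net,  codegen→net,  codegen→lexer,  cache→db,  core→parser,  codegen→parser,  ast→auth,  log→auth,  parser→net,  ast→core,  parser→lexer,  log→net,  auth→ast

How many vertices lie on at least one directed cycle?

8

A vertex is on a directed cycle iff it belongs to a strongly connected component of size ≥ 2 (or has a self-loop).
The vertices on cycles are {db, ast, log, auth, core, cache, parser, codegen} — 8 in total.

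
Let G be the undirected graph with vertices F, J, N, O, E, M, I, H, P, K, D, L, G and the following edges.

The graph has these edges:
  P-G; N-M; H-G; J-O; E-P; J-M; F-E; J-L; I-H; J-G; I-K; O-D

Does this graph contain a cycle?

No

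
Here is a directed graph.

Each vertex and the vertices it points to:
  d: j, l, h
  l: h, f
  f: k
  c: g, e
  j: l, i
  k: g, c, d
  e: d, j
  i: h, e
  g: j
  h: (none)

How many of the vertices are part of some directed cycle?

9

A vertex is on a directed cycle iff it belongs to a strongly connected component of size ≥ 2 (or has a self-loop).
The vertices on cycles are {c, d, e, f, g, i, j, k, l} — 9 in total.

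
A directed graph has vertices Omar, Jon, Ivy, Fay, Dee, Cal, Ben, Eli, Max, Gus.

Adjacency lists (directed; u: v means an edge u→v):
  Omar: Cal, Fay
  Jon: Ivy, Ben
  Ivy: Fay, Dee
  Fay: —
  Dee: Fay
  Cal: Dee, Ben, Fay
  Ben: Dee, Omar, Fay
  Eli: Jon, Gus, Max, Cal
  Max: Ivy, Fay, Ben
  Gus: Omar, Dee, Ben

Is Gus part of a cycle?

No

Gus lies on a cycle iff there is a path from Gus back to itself.
Exploring from Gus, it never reaches itself; equivalently, its strongly connected component is a singleton.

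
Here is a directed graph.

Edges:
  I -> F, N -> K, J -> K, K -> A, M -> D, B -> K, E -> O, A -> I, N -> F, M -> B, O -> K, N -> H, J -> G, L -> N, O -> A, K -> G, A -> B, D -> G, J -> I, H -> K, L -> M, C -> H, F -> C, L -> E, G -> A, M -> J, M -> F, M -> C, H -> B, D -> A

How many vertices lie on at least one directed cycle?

A vertex is on a directed cycle iff it belongs to a strongly connected component of size ≥ 2 (or has a self-loop).
The vertices on cycles are {A, B, C, F, G, H, I, K} — 8 in total.

8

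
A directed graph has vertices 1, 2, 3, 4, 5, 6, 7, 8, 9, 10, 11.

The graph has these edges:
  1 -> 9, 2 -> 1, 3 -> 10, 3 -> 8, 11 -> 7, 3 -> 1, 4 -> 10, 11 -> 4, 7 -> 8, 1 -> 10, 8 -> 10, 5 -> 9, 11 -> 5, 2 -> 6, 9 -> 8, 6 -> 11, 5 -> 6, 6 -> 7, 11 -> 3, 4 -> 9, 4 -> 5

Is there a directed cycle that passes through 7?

No

7 lies on a cycle iff there is a path from 7 back to itself.
Exploring from 7, it never reaches itself; equivalently, its strongly connected component is a singleton.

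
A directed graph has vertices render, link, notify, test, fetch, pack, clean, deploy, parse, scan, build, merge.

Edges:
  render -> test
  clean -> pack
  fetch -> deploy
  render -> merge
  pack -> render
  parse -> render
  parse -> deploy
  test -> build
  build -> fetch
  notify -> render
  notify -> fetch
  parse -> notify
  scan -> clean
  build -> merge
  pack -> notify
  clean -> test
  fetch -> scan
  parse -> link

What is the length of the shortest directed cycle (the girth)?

5

For each vertex v, BFS finds the shortest path from v back to v.
The shortest such closed walk is notify → fetch → scan → clean → pack → notify, length 5.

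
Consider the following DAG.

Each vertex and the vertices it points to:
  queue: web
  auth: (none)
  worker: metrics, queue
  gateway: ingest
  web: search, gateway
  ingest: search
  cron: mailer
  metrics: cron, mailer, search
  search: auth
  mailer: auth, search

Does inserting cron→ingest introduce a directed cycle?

Adding cron→ingest creates a cycle iff ingest can already reach cron.
Explore from ingest: no path reaches cron. The graph stays acyclic.

No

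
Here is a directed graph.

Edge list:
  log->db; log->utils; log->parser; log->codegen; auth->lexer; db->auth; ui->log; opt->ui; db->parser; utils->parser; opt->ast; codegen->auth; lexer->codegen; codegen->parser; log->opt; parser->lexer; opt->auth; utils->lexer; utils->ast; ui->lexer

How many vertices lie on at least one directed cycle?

7

A vertex is on a directed cycle iff it belongs to a strongly connected component of size ≥ 2 (or has a self-loop).
The vertices on cycles are {ui, log, opt, auth, lexer, parser, codegen} — 7 in total.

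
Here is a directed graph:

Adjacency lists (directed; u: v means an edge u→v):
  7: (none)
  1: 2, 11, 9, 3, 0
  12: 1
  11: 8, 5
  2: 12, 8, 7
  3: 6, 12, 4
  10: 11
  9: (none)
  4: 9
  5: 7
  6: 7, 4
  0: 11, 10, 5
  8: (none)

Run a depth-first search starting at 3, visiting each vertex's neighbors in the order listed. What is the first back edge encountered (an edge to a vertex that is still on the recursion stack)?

2->12

DFS from 3 (visiting each vertex's neighbors in the order listed); mark gray on enter, black on exit:
3 gray
  6 gray
    7 gray
    7 black
    4 gray
      9 gray
      9 black
    4 black
  6 black
  12 gray
    1 gray
      2 gray
        2→12: 12 is gray → back edge
First back edge: 2 → 12.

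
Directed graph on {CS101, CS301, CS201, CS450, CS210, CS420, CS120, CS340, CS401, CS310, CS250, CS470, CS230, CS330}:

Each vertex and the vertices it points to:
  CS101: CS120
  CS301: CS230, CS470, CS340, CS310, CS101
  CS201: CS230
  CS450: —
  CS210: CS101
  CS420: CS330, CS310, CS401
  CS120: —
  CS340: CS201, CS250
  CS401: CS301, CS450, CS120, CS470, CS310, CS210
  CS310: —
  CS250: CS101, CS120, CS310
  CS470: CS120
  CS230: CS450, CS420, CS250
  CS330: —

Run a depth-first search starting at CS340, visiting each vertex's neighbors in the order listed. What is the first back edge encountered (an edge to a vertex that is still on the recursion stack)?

CS301->CS230

DFS from CS340 (visiting each vertex's neighbors in the order listed); mark gray on enter, black on exit:
CS340 gray
  CS201 gray
    CS230 gray
      CS450 gray
      CS450 black
      CS420 gray
        CS330 gray
        CS330 black
        CS310 gray
        CS310 black
        CS401 gray
          CS301 gray
            CS301→CS230: CS230 is gray → back edge
First back edge: CS301 → CS230.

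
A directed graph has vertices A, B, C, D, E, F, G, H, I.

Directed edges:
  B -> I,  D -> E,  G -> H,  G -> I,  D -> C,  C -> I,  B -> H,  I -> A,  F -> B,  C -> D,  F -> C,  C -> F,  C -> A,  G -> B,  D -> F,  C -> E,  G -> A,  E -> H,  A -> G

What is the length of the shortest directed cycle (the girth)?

2

For each vertex v, BFS finds the shortest path from v back to v.
The shortest such closed walk is D → C → D, length 2.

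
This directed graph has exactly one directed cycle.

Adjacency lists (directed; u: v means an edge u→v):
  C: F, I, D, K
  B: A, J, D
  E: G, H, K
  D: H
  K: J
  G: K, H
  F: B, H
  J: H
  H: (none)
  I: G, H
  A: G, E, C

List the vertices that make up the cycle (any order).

DFS with gray/black marking from A:
A gray
  G gray
    K gray
      J gray
        H gray
        H black
      J black
    K black
    G→H: H black — skip
  G black
  E gray
    E→G: G black — skip
    E→H: H black — skip
    E→K: K black — skip
  E black
  C gray
    F gray
      B gray
        B→A: A is gray → back edge
Back edge closes the cycle A → C → F → B → A; its vertices are {A, B, C, F}.

A, B, C, F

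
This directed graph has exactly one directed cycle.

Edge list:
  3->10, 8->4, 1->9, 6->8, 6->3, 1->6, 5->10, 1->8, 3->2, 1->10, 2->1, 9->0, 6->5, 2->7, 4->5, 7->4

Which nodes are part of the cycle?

1, 2, 3, 6

DFS with gray/black marking from 2:
2 gray
  1 gray
    6 gray
      8 gray
        4 gray
          5 gray
            10 gray
            10 black
          5 black
        4 black
      8 black
      6→5: 5 black — skip
      3 gray
        3→10: 10 black — skip
        3→2: 2 is gray → back edge
Back edge closes the cycle 2 → 1 → 6 → 3 → 2; its vertices are {1, 2, 3, 6}.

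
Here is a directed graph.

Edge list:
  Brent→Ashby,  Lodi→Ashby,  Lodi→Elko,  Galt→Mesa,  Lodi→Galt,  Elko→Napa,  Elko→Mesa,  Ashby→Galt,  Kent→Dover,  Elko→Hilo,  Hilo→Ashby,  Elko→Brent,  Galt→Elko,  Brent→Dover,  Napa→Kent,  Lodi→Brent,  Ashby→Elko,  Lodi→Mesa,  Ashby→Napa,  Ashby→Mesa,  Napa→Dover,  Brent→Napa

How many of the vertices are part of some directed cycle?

5

A vertex is on a directed cycle iff it belongs to a strongly connected component of size ≥ 2 (or has a self-loop).
The vertices on cycles are {Elko, Galt, Hilo, Ashby, Brent} — 5 in total.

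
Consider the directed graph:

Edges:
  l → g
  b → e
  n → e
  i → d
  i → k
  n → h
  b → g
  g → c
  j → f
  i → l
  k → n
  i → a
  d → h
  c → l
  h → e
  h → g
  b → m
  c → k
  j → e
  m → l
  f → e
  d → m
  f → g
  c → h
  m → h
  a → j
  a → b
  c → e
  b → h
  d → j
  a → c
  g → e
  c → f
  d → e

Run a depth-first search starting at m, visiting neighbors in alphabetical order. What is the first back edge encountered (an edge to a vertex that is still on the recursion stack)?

f->g

DFS from m (visiting neighbors in alphabetical order); mark gray on enter, black on exit:
m gray
  h gray
    e gray
    e black
    g gray
      c gray
        c→e: e black — skip
        f gray
          f→e: e black — skip
          f→g: g is gray → back edge
First back edge: f → g.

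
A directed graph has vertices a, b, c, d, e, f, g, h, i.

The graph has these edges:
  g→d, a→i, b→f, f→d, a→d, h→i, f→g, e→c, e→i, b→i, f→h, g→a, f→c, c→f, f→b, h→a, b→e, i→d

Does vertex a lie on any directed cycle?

a lies on a cycle iff there is a path from a back to itself.
Exploring from a, it never reaches itself; equivalently, its strongly connected component is a singleton.

No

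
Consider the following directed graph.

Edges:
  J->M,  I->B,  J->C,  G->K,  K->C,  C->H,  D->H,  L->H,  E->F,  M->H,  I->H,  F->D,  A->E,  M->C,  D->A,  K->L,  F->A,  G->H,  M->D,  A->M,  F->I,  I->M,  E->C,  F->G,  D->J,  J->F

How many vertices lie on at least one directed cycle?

A vertex is on a directed cycle iff it belongs to a strongly connected component of size ≥ 2 (or has a self-loop).
The vertices on cycles are {A, D, E, F, I, J, M} — 7 in total.

7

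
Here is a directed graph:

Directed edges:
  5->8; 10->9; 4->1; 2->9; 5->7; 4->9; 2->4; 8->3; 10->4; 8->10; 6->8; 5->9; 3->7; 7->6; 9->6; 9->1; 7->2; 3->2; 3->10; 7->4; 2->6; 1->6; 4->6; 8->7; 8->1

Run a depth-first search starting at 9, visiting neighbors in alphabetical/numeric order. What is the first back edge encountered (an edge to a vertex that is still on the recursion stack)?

8→1

DFS from 9 (visiting neighbors in alphabetical/numeric order); mark gray on enter, black on exit:
9 gray
  1 gray
    6 gray
      8 gray
        8→1: 1 is gray → back edge
First back edge: 8 → 1.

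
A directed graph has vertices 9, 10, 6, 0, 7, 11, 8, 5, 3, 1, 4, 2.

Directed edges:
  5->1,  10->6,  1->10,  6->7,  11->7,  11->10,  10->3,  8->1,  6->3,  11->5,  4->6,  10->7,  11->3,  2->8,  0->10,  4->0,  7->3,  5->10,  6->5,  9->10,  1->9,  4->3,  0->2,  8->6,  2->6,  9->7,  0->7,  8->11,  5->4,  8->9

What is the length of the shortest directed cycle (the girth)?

For each vertex v, BFS finds the shortest path from v back to v.
The shortest such closed walk is 5 → 10 → 6 → 5, length 3.

3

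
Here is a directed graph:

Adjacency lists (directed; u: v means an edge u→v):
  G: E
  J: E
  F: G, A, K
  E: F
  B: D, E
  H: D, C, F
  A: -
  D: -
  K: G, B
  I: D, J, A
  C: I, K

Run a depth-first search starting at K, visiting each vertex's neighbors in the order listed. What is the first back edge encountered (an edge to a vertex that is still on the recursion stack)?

DFS from K (visiting each vertex's neighbors in the order listed); mark gray on enter, black on exit:
K gray
  G gray
    E gray
      F gray
        F→G: G is gray → back edge
First back edge: F → G.

F→G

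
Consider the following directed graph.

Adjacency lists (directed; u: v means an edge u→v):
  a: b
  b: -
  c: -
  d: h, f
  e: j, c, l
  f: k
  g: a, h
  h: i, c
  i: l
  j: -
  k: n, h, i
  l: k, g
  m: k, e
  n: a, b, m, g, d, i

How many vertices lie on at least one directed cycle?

A vertex is on a directed cycle iff it belongs to a strongly connected component of size ≥ 2 (or has a self-loop).
The vertices on cycles are {d, e, f, g, h, i, k, l, m, n} — 10 in total.

10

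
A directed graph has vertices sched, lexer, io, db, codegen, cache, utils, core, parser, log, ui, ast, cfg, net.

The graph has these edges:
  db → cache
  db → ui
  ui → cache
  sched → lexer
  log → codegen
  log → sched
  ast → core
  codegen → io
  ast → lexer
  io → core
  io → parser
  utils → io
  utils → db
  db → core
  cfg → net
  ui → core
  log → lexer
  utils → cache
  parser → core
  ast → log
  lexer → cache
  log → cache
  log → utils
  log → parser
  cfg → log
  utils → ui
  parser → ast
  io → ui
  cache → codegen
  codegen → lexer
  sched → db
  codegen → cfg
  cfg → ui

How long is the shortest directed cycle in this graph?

3

For each vertex v, BFS finds the shortest path from v back to v.
The shortest such closed walk is cfg → log → codegen → cfg, length 3.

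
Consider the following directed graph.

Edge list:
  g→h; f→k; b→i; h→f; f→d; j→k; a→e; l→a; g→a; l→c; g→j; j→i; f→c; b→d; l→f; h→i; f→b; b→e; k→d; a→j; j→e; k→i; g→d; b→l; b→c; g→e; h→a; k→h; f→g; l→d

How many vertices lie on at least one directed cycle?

8

A vertex is on a directed cycle iff it belongs to a strongly connected component of size ≥ 2 (or has a self-loop).
The vertices on cycles are {a, b, f, g, h, j, k, l} — 8 in total.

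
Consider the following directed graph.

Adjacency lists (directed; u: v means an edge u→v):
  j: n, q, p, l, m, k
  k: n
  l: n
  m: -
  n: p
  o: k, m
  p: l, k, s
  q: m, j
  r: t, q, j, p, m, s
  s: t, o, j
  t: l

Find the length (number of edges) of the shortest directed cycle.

2

For each vertex v, BFS finds the shortest path from v back to v.
The shortest such closed walk is j → q → j, length 2.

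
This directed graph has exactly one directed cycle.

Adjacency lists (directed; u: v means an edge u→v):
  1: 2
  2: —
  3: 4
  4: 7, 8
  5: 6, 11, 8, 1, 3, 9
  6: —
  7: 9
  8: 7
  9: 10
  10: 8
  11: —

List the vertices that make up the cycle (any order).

7, 8, 9, 10

DFS with gray/black marking from 9:
9 gray
  10 gray
    8 gray
      7 gray
        7→9: 9 is gray → back edge
Back edge closes the cycle 9 → 10 → 8 → 7 → 9; its vertices are {7, 8, 9, 10}.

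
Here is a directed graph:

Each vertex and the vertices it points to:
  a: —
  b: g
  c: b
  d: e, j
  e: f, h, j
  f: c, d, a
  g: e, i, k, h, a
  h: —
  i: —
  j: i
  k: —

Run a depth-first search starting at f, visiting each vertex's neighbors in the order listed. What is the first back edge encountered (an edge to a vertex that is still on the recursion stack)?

DFS from f (visiting each vertex's neighbors in the order listed); mark gray on enter, black on exit:
f gray
  c gray
    b gray
      g gray
        e gray
          e→f: f is gray → back edge
First back edge: e → f.

e->f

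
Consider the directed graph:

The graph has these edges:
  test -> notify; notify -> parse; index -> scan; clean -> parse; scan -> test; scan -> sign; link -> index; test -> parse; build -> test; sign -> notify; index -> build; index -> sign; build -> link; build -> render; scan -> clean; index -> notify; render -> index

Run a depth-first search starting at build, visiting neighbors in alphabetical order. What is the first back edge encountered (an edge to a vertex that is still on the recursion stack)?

index->build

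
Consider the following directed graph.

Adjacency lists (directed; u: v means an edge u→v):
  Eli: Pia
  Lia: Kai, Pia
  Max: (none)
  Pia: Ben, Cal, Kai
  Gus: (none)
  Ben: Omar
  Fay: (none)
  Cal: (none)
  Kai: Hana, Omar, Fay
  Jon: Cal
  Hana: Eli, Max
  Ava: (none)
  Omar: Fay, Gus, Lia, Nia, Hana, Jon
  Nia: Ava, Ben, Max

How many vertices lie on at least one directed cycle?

A vertex is on a directed cycle iff it belongs to a strongly connected component of size ≥ 2 (or has a self-loop).
The vertices on cycles are {Ben, Eli, Kai, Lia, Nia, Pia, Hana, Omar} — 8 in total.

8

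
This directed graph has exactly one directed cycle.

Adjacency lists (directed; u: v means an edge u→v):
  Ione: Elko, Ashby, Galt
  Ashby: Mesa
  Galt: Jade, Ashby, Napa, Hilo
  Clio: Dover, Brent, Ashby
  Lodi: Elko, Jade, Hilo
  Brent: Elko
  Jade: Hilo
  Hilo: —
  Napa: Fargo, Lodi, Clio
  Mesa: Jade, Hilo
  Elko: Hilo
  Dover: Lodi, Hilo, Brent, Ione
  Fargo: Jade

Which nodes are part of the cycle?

DFS with gray/black marking from Napa:
Napa gray
  Fargo gray
    Jade gray
      Hilo gray
      Hilo black
    Jade black
  Fargo black
  Lodi gray
    Elko gray
      Elko→Hilo: Hilo black — skip
    Elko black
    Lodi→Jade: Jade black — skip
    Lodi→Hilo: Hilo black — skip
  Lodi black
  Clio gray
    Dover gray
      Dover→Lodi: Lodi black — skip
      Dover→Hilo: Hilo black — skip
      Brent gray
        Brent→Elko: Elko black — skip
      Brent black
      Ione gray
        Ione→Elko: Elko black — skip
        Ashby gray
          Mesa gray
            Mesa→Jade: Jade black — skip
            Mesa→Hilo: Hilo black — skip
          Mesa black
        Ashby black
        Galt gray
          Galt→Jade: Jade black — skip
          Galt→Ashby: Ashby black — skip
          Galt→Napa: Napa is gray → back edge
Back edge closes the cycle Napa → Clio → Dover → Ione → Galt → Napa; its vertices are {Clio, Galt, Ione, Napa, Dover}.

Clio, Galt, Ione, Napa, Dover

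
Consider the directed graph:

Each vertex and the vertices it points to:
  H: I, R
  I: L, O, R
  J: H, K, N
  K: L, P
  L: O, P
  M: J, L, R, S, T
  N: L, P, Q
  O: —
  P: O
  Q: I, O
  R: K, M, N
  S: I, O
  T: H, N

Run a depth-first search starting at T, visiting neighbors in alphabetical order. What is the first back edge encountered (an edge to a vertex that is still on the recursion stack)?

J->H

DFS from T (visiting neighbors in alphabetical order); mark gray on enter, black on exit:
T gray
  H gray
    I gray
      L gray
        O gray
        O black
        P gray
          P→O: O black — skip
        P black
      L black
      I→O: O black — skip
      R gray
        K gray
          K→L: L black — skip
          K→P: P black — skip
        K black
        M gray
          J gray
            J→H: H is gray → back edge
First back edge: J → H.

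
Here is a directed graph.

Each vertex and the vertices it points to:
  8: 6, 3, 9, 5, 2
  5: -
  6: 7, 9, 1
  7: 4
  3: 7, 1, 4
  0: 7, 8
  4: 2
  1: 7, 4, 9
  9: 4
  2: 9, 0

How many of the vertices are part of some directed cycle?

A vertex is on a directed cycle iff it belongs to a strongly connected component of size ≥ 2 (or has a self-loop).
The vertices on cycles are {0, 1, 2, 3, 4, 6, 7, 8, 9} — 9 in total.

9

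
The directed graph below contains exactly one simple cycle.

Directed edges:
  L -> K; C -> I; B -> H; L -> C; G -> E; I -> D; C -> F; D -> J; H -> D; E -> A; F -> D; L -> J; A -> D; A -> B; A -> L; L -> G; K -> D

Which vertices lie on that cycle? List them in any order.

A, E, G, L

DFS with gray/black marking from A:
A gray
  B gray
    H gray
      D gray
        J gray
        J black
      D black
    H black
  B black
  L gray
    K gray
      K→D: D black — skip
    K black
    C gray
      F gray
        F→D: D black — skip
      F black
      I gray
        I→D: D black — skip
      I black
    C black
    L→J: J black — skip
    G gray
      E gray
        E→A: A is gray → back edge
Back edge closes the cycle A → L → G → E → A; its vertices are {A, E, G, L}.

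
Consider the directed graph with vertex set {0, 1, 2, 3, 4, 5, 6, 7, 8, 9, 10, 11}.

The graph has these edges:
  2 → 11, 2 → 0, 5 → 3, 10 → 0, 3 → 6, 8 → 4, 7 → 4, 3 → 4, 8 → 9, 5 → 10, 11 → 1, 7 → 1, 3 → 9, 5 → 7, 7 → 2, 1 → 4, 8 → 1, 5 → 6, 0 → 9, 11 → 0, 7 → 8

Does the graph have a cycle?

DFS with white/gray/black marking, starting from 3:
3 gray
  6 gray
  6 black
  9 gray
  9 black
  4 gray
  4 black
3 black
0 gray
  0→9: 9 black — skip
0 black
1 gray
  1→4: 4 black — skip
1 black
2 gray
  2→0: 0 black — skip
  11 gray
    11→1: 1 black — skip
    11→0: 0 black — skip
  11 black
2 black
5 gray
  5→6: 6 black — skip
  10 gray
    10→0: 0 black — skip
  10 black
  7 gray
    7→1: 1 black — skip
    7→2: 2 black — skip
    8 gray
      8→9: 9 black — skip
      8→1: 1 black — skip
      8→4: 4 black — skip
    8 black
    7→4: 4 black — skip
  7 black
  5→3: 3 black — skip
5 black
Every edge goes to a white or black vertex — no back edge, so the graph is acyclic.

No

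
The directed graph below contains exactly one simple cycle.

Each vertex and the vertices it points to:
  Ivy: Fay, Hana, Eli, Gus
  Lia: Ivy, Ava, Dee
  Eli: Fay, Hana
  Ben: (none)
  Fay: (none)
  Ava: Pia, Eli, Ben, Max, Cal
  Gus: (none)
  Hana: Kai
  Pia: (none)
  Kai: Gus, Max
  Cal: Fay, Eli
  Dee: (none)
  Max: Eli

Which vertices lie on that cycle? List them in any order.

DFS with gray/black marking from Hana:
Hana gray
  Kai gray
    Gus gray
    Gus black
    Max gray
      Eli gray
        Fay gray
        Fay black
        Eli→Hana: Hana is gray → back edge
Back edge closes the cycle Hana → Kai → Max → Eli → Hana; its vertices are {Eli, Kai, Max, Hana}.

Eli, Kai, Max, Hana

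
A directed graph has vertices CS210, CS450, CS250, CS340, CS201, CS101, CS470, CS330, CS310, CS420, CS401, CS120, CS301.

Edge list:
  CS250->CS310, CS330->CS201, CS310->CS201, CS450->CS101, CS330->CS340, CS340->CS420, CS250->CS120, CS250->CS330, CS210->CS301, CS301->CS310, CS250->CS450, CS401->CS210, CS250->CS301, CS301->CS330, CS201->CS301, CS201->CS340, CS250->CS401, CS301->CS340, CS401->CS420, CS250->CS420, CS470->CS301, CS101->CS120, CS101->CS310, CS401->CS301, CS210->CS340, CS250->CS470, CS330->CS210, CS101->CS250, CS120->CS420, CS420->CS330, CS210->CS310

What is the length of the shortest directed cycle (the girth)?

For each vertex v, BFS finds the shortest path from v back to v.
The shortest such closed walk is CS250 → CS450 → CS101 → CS250, length 3.

3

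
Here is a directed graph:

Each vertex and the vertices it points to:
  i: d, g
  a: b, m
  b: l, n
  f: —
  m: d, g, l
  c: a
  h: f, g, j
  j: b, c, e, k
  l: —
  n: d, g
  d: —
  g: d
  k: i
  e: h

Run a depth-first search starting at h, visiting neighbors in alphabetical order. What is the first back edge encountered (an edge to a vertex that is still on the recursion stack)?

DFS from h (visiting neighbors in alphabetical order); mark gray on enter, black on exit:
h gray
  f gray
  f black
  g gray
    d gray
    d black
  g black
  j gray
    b gray
      l gray
      l black
      n gray
        n→d: d black — skip
        n→g: g black — skip
      n black
    b black
    c gray
      a gray
        a→b: b black — skip
        m gray
          m→d: d black — skip
          m→g: g black — skip
          m→l: l black — skip
        m black
      a black
    c black
    e gray
      e→h: h is gray → back edge
First back edge: e → h.

e->h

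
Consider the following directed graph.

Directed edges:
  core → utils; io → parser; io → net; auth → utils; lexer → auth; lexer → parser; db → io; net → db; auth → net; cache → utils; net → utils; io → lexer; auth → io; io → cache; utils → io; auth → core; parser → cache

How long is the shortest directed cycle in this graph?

For each vertex v, BFS finds the shortest path from v back to v.
The shortest such closed walk is lexer → auth → io → lexer, length 3.

3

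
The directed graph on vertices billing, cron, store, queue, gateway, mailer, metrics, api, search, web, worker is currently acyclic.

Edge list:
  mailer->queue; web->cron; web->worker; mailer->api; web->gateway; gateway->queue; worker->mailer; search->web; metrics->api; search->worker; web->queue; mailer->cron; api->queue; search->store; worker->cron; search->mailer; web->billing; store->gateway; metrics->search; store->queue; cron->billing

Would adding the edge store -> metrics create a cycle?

Yes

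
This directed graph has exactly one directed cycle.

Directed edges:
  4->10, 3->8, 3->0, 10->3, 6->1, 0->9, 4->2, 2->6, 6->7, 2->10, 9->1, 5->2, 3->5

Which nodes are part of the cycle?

DFS with gray/black marking from 2:
2 gray
  6 gray
    1 gray
    1 black
    7 gray
    7 black
  6 black
  10 gray
    3 gray
      5 gray
        5→2: 2 is gray → back edge
Back edge closes the cycle 2 → 10 → 3 → 5 → 2; its vertices are {2, 3, 5, 10}.

2, 3, 5, 10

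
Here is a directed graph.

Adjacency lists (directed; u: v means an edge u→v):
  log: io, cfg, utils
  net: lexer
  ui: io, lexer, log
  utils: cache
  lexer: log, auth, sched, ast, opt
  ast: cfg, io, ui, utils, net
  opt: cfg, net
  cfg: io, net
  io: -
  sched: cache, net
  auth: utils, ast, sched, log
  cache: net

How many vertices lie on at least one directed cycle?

A vertex is on a directed cycle iff it belongs to a strongly connected component of size ≥ 2 (or has a self-loop).
The vertices on cycles are {ui, ast, cfg, log, net, opt, auth, cache, lexer, sched, utils} — 11 in total.

11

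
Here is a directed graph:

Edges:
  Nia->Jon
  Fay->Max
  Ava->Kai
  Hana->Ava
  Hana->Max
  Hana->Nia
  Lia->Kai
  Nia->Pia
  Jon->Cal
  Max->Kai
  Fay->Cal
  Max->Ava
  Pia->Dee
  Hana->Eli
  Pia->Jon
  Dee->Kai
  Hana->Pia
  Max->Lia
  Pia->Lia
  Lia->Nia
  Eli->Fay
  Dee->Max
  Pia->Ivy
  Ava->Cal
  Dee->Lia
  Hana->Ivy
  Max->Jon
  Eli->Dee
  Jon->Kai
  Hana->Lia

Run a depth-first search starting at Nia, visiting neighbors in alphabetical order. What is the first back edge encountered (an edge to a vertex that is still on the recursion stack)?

Lia->Nia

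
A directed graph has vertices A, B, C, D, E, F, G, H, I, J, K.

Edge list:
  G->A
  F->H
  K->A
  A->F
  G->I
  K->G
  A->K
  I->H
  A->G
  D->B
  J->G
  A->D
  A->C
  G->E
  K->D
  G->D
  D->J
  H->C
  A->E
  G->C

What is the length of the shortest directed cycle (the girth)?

2

For each vertex v, BFS finds the shortest path from v back to v.
The shortest such closed walk is K → A → K, length 2.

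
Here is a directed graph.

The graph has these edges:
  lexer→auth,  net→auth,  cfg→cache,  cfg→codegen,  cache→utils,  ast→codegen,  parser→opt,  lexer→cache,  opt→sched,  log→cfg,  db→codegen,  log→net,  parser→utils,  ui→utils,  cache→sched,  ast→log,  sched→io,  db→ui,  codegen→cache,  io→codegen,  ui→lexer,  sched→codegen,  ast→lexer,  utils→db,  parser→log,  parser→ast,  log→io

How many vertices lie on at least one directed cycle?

8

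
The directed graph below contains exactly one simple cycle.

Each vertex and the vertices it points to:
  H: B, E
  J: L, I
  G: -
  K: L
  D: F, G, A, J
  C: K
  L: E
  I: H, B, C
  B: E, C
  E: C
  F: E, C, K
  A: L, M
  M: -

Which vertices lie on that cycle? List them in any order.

C, E, K, L

DFS with gray/black marking from K:
K gray
  L gray
    E gray
      C gray
        C→K: K is gray → back edge
Back edge closes the cycle K → L → E → C → K; its vertices are {C, E, K, L}.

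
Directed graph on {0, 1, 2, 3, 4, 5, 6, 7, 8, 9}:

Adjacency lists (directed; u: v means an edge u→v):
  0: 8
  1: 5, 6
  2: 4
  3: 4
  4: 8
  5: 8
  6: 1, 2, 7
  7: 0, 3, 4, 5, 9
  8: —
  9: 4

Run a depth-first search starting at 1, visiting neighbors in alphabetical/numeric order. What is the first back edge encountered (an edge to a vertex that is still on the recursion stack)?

DFS from 1 (visiting neighbors in alphabetical/numeric order); mark gray on enter, black on exit:
1 gray
  5 gray
    8 gray
    8 black
  5 black
  6 gray
    6→1: 1 is gray → back edge
First back edge: 6 → 1.

6->1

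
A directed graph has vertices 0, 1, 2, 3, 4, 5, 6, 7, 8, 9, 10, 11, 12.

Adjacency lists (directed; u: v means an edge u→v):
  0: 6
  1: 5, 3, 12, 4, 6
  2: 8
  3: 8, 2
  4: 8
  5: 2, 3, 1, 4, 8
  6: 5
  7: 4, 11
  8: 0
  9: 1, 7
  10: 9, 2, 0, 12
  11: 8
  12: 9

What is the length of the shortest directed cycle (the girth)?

2

For each vertex v, BFS finds the shortest path from v back to v.
The shortest such closed walk is 1 → 5 → 1, length 2.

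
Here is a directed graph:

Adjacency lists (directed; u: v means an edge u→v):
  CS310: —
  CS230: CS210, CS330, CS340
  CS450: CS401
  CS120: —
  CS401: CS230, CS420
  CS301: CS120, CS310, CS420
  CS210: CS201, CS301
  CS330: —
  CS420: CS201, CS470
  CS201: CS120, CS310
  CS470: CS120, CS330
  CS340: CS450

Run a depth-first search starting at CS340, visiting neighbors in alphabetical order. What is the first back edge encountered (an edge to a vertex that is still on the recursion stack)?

CS230->CS340

DFS from CS340 (visiting neighbors in alphabetical order); mark gray on enter, black on exit:
CS340 gray
  CS450 gray
    CS401 gray
      CS230 gray
        CS210 gray
          CS201 gray
            CS120 gray
            CS120 black
            CS310 gray
            CS310 black
          CS201 black
          CS301 gray
            CS301→CS120: CS120 black — skip
            CS301→CS310: CS310 black — skip
            CS420 gray
              CS420→CS201: CS201 black — skip
              CS470 gray
                CS470→CS120: CS120 black — skip
                CS330 gray
                CS330 black
              CS470 black
            CS420 black
          CS301 black
        CS210 black
        CS230→CS330: CS330 black — skip
        CS230→CS340: CS340 is gray → back edge
First back edge: CS230 → CS340.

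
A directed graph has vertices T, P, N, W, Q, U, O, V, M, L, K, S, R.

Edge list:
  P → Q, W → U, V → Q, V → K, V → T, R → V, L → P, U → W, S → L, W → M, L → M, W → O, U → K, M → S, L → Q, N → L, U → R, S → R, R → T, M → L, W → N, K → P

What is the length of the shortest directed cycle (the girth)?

2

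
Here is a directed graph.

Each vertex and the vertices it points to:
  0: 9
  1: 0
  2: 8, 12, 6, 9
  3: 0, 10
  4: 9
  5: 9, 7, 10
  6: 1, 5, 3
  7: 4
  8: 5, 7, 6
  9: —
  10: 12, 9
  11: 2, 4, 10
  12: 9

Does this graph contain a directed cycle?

No

DFS with white/gray/black marking, starting from 7:
7 gray
  4 gray
    9 gray
    9 black
  4 black
7 black
0 gray
  0→9: 9 black — skip
0 black
1 gray
  1→0: 0 black — skip
1 black
2 gray
  8 gray
    5 gray
      5→9: 9 black — skip
      5→7: 7 black — skip
      10 gray
        12 gray
          12→9: 9 black — skip
        12 black
        10→9: 9 black — skip
      10 black
    5 black
    8→7: 7 black — skip
    6 gray
      6→1: 1 black — skip
      6→5: 5 black — skip
      3 gray
        3→0: 0 black — skip
        3→10: 10 black — skip
      3 black
    6 black
  8 black
  2→12: 12 black — skip
  2→6: 6 black — skip
  2→9: 9 black — skip
2 black
11 gray
  11→2: 2 black — skip
  11→4: 4 black — skip
  11→10: 10 black — skip
11 black
Every edge goes to a white or black vertex — no back edge, so the graph is acyclic.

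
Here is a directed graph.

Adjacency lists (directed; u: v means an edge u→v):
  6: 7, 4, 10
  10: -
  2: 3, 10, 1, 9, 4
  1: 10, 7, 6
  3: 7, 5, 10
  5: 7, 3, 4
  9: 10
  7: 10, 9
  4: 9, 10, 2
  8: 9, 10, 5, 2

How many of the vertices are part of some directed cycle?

A vertex is on a directed cycle iff it belongs to a strongly connected component of size ≥ 2 (or has a self-loop).
The vertices on cycles are {1, 2, 3, 4, 5, 6} — 6 in total.

6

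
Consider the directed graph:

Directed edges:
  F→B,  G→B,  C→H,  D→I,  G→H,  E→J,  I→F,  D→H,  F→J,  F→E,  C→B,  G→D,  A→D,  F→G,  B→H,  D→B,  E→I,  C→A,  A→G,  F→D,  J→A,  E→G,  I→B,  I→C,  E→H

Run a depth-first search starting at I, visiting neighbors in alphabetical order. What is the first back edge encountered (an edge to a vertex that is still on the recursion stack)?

DFS from I (visiting neighbors in alphabetical order); mark gray on enter, black on exit:
I gray
  B gray
    H gray
    H black
  B black
  C gray
    A gray
      D gray
        D→B: B black — skip
        D→H: H black — skip
        D→I: I is gray → back edge
First back edge: D → I.

D→I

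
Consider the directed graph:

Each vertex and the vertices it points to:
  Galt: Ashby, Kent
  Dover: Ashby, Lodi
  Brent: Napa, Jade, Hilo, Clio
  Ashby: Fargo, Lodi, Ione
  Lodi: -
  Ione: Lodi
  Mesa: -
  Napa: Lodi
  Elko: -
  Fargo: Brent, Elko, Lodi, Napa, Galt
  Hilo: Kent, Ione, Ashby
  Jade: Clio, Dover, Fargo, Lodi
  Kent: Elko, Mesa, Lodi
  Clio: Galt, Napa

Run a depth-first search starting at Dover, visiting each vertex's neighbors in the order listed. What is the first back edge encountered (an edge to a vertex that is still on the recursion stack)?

DFS from Dover (visiting each vertex's neighbors in the order listed); mark gray on enter, black on exit:
Dover gray
  Ashby gray
    Fargo gray
      Brent gray
        Napa gray
          Lodi gray
          Lodi black
        Napa black
        Jade gray
          Clio gray
            Galt gray
              Galt→Ashby: Ashby is gray → back edge
First back edge: Galt → Ashby.

Galt→Ashby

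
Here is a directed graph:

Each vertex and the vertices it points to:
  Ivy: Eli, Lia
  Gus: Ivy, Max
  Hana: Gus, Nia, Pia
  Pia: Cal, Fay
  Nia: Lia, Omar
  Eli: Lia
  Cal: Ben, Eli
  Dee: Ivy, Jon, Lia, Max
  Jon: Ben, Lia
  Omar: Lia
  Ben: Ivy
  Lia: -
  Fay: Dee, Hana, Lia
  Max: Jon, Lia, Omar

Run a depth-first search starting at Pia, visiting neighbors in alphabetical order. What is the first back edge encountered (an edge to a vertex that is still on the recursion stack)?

Hana->Pia

DFS from Pia (visiting neighbors in alphabetical order); mark gray on enter, black on exit:
Pia gray
  Cal gray
    Ben gray
      Ivy gray
        Eli gray
          Lia gray
          Lia black
        Eli black
        Ivy→Lia: Lia black — skip
      Ivy black
    Ben black
    Cal→Eli: Eli black — skip
  Cal black
  Fay gray
    Dee gray
      Dee→Ivy: Ivy black — skip
      Jon gray
        Jon→Ben: Ben black — skip
        Jon→Lia: Lia black — skip
      Jon black
      Dee→Lia: Lia black — skip
      Max gray
        Max→Jon: Jon black — skip
        Max→Lia: Lia black — skip
        Omar gray
          Omar→Lia: Lia black — skip
        Omar black
      Max black
    Dee black
    Hana gray
      Gus gray
        Gus→Ivy: Ivy black — skip
        Gus→Max: Max black — skip
      Gus black
      Nia gray
        Nia→Lia: Lia black — skip
        Nia→Omar: Omar black — skip
      Nia black
      Hana→Pia: Pia is gray → back edge
First back edge: Hana → Pia.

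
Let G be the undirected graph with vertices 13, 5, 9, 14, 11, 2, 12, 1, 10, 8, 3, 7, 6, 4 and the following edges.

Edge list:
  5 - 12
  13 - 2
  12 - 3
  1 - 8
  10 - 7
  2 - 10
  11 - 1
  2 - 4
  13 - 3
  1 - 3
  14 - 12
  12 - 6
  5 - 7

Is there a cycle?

Yes

DFS, tracking each vertex's parent; an edge to a visited non-parent vertex closes a cycle.
Start from 2:
visit 2 (parent –)
  visit 4 (parent 2)
    4–2: parent, skip
  visit 10 (parent 2)
    10–2: parent, skip
    visit 7 (parent 10)
      7–10: parent, skip
      visit 5 (parent 7)
        5–7: parent, skip
        visit 12 (parent 5)
          visit 6 (parent 12)
            6–12: parent, skip
          visit 14 (parent 12)
            14–12: parent, skip
          visit 3 (parent 12)
            visit 1 (parent 3)
              1–3: parent, skip
              visit 11 (parent 1)
                11–1: parent, skip
              visit 8 (parent 1)
                8–1: parent, skip
            visit 13 (parent 3)
              13–2: 2 visited and ≠ parent → cycle
Cycle: 2 – 10 – 7 – 5 – 12 – 3 – 13 – 2.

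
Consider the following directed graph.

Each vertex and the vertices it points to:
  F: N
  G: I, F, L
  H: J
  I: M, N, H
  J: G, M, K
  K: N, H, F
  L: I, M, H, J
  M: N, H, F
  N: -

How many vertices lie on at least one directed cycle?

7

A vertex is on a directed cycle iff it belongs to a strongly connected component of size ≥ 2 (or has a self-loop).
The vertices on cycles are {G, H, I, J, K, L, M} — 7 in total.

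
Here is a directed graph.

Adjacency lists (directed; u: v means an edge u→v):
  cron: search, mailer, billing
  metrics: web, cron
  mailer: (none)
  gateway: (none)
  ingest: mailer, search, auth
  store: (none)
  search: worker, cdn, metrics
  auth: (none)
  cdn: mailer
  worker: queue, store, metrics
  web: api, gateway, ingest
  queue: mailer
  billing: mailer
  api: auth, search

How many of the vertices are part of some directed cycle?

7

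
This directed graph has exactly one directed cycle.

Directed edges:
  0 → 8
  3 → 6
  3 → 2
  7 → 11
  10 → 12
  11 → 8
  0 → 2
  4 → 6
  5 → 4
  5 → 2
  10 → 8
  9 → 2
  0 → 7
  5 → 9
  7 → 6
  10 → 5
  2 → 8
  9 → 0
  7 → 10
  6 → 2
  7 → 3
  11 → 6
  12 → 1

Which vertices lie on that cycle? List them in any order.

0, 5, 7, 9, 10

DFS with gray/black marking from 7:
7 gray
  10 gray
    8 gray
    8 black
    12 gray
      1 gray
      1 black
    12 black
    5 gray
      9 gray
        0 gray
          0→8: 8 black — skip
          0→7: 7 is gray → back edge
Back edge closes the cycle 7 → 10 → 5 → 9 → 0 → 7; its vertices are {0, 5, 7, 9, 10}.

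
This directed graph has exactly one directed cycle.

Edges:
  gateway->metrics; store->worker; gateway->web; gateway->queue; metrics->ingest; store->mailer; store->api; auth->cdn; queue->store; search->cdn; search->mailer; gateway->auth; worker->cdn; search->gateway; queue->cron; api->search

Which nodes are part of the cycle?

api, queue, store, search, gateway

DFS with gray/black marking from search:
search gray
  mailer gray
  mailer black
  cdn gray
  cdn black
  gateway gray
    auth gray
      auth→cdn: cdn black — skip
    auth black
    queue gray
      store gray
        api gray
          api→search: search is gray → back edge
Back edge closes the cycle search → gateway → queue → store → api → search; its vertices are {api, queue, store, search, gateway}.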